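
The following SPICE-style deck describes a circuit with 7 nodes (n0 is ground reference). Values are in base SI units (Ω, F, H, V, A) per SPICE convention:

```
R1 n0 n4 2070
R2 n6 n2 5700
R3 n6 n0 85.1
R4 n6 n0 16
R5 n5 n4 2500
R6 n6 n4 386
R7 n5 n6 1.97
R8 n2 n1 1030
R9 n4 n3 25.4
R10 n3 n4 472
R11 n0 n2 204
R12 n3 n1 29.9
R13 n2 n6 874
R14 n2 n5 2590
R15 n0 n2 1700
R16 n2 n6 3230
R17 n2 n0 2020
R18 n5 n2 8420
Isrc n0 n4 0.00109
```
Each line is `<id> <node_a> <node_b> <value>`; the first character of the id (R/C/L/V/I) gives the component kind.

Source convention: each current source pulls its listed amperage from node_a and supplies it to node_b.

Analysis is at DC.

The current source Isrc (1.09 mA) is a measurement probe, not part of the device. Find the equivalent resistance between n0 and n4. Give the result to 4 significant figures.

Element admittances at DC:
  Y(R1) = 0.0004831 S between n0,n4
  Y(R2) = 0.0001754 S between n6,n2
  Y(R3) = 0.01175 S between n6,n0
  Y(R4) = 0.06250 S between n6,n0
  Y(R5) = 0.0004000 S between n5,n4
  Y(R6) = 0.002591 S between n6,n4
  Y(R7) = 0.5076 S between n5,n6
  Y(R8) = 0.0009709 S between n2,n1
  Y(R9) = 0.03937 S between n4,n3
  Y(R10) = 0.002119 S between n3,n4
  Y(R11) = 0.004902 S between n0,n2
  Y(R12) = 0.03344 S between n3,n1
  Y(R13) = 0.001144 S between n2,n6
  Y(R14) = 0.0003861 S between n2,n5
  Y(R15) = 0.0005882 S between n0,n2
  Y(R16) = 0.0003096 S between n2,n6
  Y(R17) = 0.0004950 S between n2,n0
  Y(R18) = 0.0001188 S between n5,n2
  Isrc: injects 0.00109 A into n4 (from n0)
Assemble and solve the 6×6 MNA system:
  V(n1)=0.2497  V(n2)=0.02918  V(n3)=0.2561  V(n4)=0.2613  V(n5)=0.01084  V(n6)=0.01063

R_eq = 239.7 Ω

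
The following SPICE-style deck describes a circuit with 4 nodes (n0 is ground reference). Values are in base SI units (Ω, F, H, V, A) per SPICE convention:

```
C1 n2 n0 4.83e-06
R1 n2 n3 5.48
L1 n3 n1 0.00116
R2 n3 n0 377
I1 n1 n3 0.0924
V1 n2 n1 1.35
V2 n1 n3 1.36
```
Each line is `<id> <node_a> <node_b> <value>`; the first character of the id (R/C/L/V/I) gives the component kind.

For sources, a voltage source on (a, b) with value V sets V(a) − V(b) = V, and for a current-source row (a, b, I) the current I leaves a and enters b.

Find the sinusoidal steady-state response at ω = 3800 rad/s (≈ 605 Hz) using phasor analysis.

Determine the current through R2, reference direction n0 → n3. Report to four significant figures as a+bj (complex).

Element admittances at ω=3800 rad/s:
  Y(C1) = 0.000+0.01835j S between n2,n0
  Y(R1) = 0.1825+0.000j S between n2,n3
  Y(L1) = 0.000-0.2269j S between n3,n1
  Y(R2) = 0.002653+0.000j S between n3,n0
  I1: injects 0.0924 A into n3 (from n1)
  V1: constraint V(n2)−V(n1) = 1.35
  V2: constraint V(n1)−V(n3) = 1.36
Assemble and solve the 5×5 MNA system:
  V(n1)=-1.295-0.3836j  V(n2)=0.05544-0.3836j  V(n3)=-2.655-0.3836j
  i(V1)=-0.5016-0.001018j  i(V2)=-0.5940+0.3075j

0.007041+0.001018j A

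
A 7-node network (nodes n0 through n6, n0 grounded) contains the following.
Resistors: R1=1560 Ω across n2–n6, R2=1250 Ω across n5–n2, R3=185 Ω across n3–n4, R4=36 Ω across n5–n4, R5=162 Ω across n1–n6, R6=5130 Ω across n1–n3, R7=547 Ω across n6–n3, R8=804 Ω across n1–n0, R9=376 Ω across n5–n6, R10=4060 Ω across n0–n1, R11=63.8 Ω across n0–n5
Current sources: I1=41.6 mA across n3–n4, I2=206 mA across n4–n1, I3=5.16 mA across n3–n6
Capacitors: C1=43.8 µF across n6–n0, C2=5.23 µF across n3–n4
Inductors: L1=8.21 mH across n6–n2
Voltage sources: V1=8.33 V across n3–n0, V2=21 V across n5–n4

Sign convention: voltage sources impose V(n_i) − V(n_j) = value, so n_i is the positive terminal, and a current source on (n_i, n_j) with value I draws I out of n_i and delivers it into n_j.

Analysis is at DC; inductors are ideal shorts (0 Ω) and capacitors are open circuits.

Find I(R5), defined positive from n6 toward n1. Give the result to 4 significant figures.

-0.1236 A

Apply KCL at each of the 6 non-ground nodes and solve the resulting linear system.
Node n1: branches {R5, I2, R6, R8, R10} → V_1 = 49.86
Node n2: branches {R1, R2, L1} → V_2 = 29.83
Node n3: branches {I1, R3, R6, R7, I3, C2, V1} → V_3 = 8.330
Node n4: branches {I1, R3, R4, I2, C2, V2} → V_4 = -17.03
Node n5: branches {R2, R4, R9, R11, V2} → V_5 = 3.967
Node n6: branches {R1, R5, C1, R7, I3, L1, R9} → V_6 = 29.83
Source currents: i(L1)=0.02069, i(V1)=-0.1365, i(V2)=-0.5560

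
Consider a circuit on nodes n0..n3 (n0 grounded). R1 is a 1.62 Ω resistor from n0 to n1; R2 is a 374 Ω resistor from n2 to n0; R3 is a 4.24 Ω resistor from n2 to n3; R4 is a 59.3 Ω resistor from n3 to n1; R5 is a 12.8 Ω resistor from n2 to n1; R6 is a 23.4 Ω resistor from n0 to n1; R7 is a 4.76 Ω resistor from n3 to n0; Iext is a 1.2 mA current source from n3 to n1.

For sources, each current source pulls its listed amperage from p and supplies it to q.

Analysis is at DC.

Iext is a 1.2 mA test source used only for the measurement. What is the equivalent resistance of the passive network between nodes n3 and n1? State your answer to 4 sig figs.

Element admittances at DC:
  Y(R1) = 0.6173 S between n0,n1
  Y(R2) = 0.002674 S between n2,n0
  Y(R3) = 0.2358 S between n2,n3
  Y(R4) = 0.01686 S between n3,n1
  Y(R5) = 0.07812 S between n2,n1
  Y(R6) = 0.04274 S between n0,n1
  Y(R7) = 0.2101 S between n3,n0
  Iext: injects 0.0012 A into n1 (from n3)
Assemble and solve the 3×3 MNA system:
  V(n1)=0.001238  V(n2)=-0.002567  V(n3)=-0.003856

R_eq = 4.245 Ω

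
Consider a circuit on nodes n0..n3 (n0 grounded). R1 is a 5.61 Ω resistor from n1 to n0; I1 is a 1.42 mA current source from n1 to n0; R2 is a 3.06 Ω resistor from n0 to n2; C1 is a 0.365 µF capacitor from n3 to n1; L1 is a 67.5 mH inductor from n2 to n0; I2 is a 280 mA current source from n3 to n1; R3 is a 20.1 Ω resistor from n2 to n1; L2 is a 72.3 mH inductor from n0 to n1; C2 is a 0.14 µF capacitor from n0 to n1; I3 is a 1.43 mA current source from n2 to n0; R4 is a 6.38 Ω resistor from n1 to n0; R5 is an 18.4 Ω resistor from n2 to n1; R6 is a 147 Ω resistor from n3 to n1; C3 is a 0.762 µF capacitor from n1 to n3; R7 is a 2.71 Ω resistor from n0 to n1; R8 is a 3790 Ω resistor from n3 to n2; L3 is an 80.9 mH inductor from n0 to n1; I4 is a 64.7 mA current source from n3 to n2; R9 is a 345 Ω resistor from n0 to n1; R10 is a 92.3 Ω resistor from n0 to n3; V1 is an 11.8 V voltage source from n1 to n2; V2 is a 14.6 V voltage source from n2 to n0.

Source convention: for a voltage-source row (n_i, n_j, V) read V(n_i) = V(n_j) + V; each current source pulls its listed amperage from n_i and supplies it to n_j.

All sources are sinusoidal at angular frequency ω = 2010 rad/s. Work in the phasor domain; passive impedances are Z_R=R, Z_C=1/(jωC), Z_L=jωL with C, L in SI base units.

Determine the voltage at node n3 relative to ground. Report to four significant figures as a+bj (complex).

-8.450+4.410j V

Element admittances at ω=2010 rad/s:
  Y(R1) = 0.1783+0.000j S between n1,n0
  I1: injects 0.00142 A into n0 (from n1)
  Y(R2) = 0.3268+0.000j S between n0,n2
  Y(C1) = 0.000+0.0007336j S between n3,n1
  Y(L1) = 0.000-0.007371j S between n2,n0
  I2: injects 0.28 A into n1 (from n3)
  Y(R3) = 0.04975+0.000j S between n2,n1
  Y(L2) = 0.000-0.006881j S between n0,n1
  Y(C2) = 0.000+0.0002814j S between n0,n1
  I3: injects 0.00143 A into n0 (from n2)
  Y(R4) = 0.1567+0.000j S between n1,n0
  Y(R5) = 0.05435+0.000j S between n2,n1
  Y(R6) = 0.006803+0.000j S between n3,n1
  Y(C3) = 0.000+0.001532j S between n1,n3
  Y(R7) = 0.3690+0.000j S between n0,n1
  Y(R8) = 0.0002639+0.000j S between n3,n2
  Y(L3) = 0.000-0.006150j S between n0,n1
  I4: injects 0.0647 A into n2 (from n3)
  Y(R9) = 0.002899+0.000j S between n0,n1
  Y(R10) = 0.01083+0.000j S between n0,n3
  V1: constraint V(n1)−V(n2) = 11.8
  V2: constraint V(n2)−V(n0) = 14.6
Assemble and solve the 5×5 MNA system:
  V(n1)=26.40+0.000j  V(n2)=14.60+0.000j  V(n3)=-8.450+4.410j
  i(V1)=-19.86+0.2876j  i(V2)=-23.34+0.3964j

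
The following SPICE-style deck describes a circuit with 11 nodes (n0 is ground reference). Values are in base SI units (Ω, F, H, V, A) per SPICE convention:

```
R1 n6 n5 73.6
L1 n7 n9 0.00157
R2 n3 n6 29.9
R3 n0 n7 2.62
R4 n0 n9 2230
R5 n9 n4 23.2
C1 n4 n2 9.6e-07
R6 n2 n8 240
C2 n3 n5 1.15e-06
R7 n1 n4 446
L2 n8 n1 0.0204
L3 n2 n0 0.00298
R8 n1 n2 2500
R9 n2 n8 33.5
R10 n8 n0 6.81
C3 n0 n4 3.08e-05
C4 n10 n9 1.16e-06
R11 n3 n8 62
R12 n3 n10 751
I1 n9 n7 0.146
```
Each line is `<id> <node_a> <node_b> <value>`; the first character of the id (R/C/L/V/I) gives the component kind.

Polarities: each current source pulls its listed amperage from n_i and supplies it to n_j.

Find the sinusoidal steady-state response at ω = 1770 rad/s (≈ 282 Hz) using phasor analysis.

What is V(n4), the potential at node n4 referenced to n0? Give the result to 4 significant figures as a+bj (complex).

-0.2017-0.1238j V

MNA unknowns: 10 node voltages V₁..V_10
R1: Y=0.01359+0.000j on G[6,5]
L1: Y=0.000-0.3599j on G[7,9]
R2: Y=0.03344+0.000j on G[3,6]
R3: Y=0.3817+0.000j on G[0,7]
R4: Y=0.0004484+0.000j on G[0,9]
R5: Y=0.04310+0.000j on G[9,4]
C1: Y=0.000+0.001699j on G[4,2]
R6: Y=0.004167+0.000j on G[2,8]
C2: Y=0.000+0.002035j on G[3,5]
R7: Y=0.002242+0.000j on G[1,4]
L2: Y=0.000-0.02769j on G[8,1]
L3: Y=0.000-0.1896j on G[2,0]
R8: Y=0.0004000+0.000j on G[1,2]
R9: Y=0.02985+0.000j on G[2,8]
R10: Y=0.1468+0.000j on G[8,0]
C3: Y=0.000+0.05452j on G[0,4]
C4: Y=0.000+0.002053j on G[10,9]
R11: Y=0.01613+0.000j on G[3,8]
R12: Y=0.001332+0.000j on G[3,10]
I1: z[9]−=0.146, z[7]+=0.146
solve → V1=0.006888-0.02020j, V2=0.002539+0.0004517j, V3=0.009081-0.02677j, V4=-0.2017-0.1238j, V5=0.009081-0.02677j, V6=0.009081-0.02677j, V7=-0.01738+0.03179j, V8=-0.001201-0.003251j, V9=-0.05110-0.3924j, V10=0.1336-0.3116j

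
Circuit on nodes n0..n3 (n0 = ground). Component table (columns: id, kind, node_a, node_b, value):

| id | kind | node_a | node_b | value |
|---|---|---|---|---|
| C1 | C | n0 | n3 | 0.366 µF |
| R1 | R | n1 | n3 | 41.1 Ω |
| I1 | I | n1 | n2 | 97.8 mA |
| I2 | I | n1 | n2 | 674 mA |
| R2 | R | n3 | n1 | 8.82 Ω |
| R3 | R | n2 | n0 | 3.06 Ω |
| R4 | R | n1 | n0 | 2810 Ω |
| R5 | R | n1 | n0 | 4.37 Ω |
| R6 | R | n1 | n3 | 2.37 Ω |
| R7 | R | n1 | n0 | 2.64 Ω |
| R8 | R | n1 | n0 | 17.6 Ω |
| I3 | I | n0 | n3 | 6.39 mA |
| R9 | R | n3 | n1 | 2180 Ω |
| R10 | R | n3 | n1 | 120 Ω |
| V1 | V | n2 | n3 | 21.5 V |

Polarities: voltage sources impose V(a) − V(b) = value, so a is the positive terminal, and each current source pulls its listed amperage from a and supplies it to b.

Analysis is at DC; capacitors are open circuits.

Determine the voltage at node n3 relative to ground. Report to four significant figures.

-10.43 V

MNA unknowns: 3 node voltages V₁..V_3 plus 1 source current (V1)
C1: Y=0.000 on G[0,3]
R1: Y=0.02433 on G[1,3]
I1: z[1]−=0.0978, z[2]+=0.0978
I2: z[1]−=0.674, z[2]+=0.674
R2: Y=0.1134 on G[3,1]
R3: Y=0.3268 on G[2,0]
R4: Y=0.0003559 on G[1,0]
R5: Y=0.2288 on G[1,0]
R6: Y=0.4219 on G[1,3]
R7: Y=0.3788 on G[1,0]
R8: Y=0.05682 on G[1,0]
I3: z[0]−=0.00639, z[3]+=0.00639
R9: Y=0.0004587 on G[3,1]
R10: Y=0.008333 on G[3,1]
V1: row V2−V3=21.5, i_V1 at 2,3
solve → V1=-5.433, V2=11.07, V3=-10.43
aux → i_V1=-2.846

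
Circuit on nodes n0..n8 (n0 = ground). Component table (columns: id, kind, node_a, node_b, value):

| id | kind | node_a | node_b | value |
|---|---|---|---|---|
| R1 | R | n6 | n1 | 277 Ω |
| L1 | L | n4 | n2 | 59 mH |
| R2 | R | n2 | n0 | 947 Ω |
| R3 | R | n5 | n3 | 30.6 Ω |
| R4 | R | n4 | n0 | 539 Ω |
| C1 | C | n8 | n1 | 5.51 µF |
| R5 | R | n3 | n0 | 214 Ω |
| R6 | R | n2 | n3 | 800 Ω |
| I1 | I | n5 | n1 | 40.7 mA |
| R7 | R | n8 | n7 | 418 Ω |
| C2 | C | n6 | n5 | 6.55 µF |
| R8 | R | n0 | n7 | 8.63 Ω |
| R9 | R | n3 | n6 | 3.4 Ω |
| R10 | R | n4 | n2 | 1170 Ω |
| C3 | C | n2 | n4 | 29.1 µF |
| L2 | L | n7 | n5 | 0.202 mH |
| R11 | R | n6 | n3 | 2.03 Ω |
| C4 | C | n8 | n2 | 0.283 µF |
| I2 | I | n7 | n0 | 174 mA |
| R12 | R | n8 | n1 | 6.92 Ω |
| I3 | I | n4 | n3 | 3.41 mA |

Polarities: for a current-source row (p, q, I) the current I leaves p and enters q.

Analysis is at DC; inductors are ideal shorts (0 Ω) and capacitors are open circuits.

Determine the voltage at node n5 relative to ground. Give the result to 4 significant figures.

MNA unknowns: 8 node voltages V₁..V_8 plus 2 source currents (L1, L2)
R1: Y=0.003610 on G[6,1]
L1: row V4−V2=0, i_L1 at 4,2
R2: Y=0.001056 on G[2,0]
R3: Y=0.03268 on G[5,3]
R4: Y=0.001855 on G[4,0]
C1: Y=0.000 on G[8,1]
R5: Y=0.004673 on G[3,0]
R6: Y=0.001250 on G[2,3]
I1: z[5]−=0.0407, z[1]+=0.0407
R7: Y=0.002392 on G[8,7]
C2: Y=0.000 on G[6,5]
R8: Y=0.1159 on G[0,7]
R9: Y=0.2941 on G[3,6]
R10: Y=0.0008547 on G[4,2]
C3: Y=0.000 on G[2,4]
L2: row V7−V5=0, i_L2 at 7,5
R11: Y=0.4926 on G[6,3]
C4: Y=0.000 on G[8,2]
I2: z[7]−=0.174, z[0]+=0.174
R12: Y=0.1445 on G[8,1]
I3: z[4]−=0.00341, z[3]+=0.00341
solve → V1=5.924, V2=-0.9907, V3=-0.5699, V4=-0.9907, V5=-1.454, V6=-0.5402, V7=-1.454, V8=5.804
aux → i_L1=-0.001572, i_L2=0.01182

-1.454 V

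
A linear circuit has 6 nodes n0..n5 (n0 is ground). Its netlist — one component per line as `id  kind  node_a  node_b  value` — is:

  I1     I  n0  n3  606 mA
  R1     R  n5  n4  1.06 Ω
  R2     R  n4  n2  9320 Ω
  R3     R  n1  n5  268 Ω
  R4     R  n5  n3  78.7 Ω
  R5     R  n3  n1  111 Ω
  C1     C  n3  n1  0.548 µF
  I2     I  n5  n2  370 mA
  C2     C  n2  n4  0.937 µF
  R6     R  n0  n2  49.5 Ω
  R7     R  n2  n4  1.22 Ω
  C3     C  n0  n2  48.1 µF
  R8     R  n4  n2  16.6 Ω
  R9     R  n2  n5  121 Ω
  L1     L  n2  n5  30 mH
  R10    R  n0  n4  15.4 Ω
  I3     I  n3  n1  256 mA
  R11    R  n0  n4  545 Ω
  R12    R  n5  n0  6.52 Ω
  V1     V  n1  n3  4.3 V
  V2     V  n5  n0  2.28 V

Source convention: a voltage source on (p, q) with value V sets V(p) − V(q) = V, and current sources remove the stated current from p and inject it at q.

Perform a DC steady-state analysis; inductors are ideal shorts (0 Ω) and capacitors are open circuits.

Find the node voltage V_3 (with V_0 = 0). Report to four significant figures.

38.17 V

Element admittances at DC:
  I1: injects 0.606 A into n3 (from n0)
  Y(R1) = 0.9434 S between n5,n4
  Y(R2) = 0.0001073 S between n4,n2
  Y(R3) = 0.003731 S between n1,n5
  Y(R4) = 0.01271 S between n5,n3
  Y(R5) = 0.009009 S between n3,n1
  Y(C1) = 0.000 S between n3,n1
  I2: injects 0.37 A into n2 (from n5)
  Y(C2) = 0.000 S between n2,n4
  Y(R6) = 0.02020 S between n0,n2
  Y(R7) = 0.8197 S between n2,n4
  Y(C3) = 0.000 S between n0,n2
  Y(R8) = 0.06024 S between n4,n2
  Y(R9) = 0.008264 S between n2,n5
  L1: short n2↔n5 (DC inductor)
  Y(R10) = 0.06494 S between n0,n4
  I3: injects 0.256 A into n1 (from n3)
  Y(R11) = 0.001835 S between n0,n4
  Y(R12) = 0.1534 S between n5,n0
  V1: constraint V(n1)−V(n3) = 4.3
  V2: constraint V(n5)−V(n0) = 2.28
Assemble and solve the 8×8 MNA system:
  V(n1)=42.47  V(n2)=2.280  V(n3)=38.17  V(n4)=2.199  V(n5)=2.280
  i(L1)=0.2531  i(V1)=0.06730  i(V2)=0.06339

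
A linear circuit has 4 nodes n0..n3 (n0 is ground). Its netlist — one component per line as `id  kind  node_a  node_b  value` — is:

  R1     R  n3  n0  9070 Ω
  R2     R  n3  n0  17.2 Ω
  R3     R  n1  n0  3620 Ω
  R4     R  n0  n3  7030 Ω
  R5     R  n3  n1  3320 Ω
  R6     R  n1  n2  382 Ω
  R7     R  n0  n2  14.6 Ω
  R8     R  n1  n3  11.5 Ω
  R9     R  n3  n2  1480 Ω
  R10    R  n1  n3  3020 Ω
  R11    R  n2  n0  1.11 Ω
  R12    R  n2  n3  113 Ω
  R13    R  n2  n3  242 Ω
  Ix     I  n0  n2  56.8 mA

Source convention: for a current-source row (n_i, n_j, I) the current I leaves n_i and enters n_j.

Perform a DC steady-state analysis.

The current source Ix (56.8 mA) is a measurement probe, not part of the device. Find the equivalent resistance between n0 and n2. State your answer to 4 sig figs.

Element admittances at DC:
  Y(R1) = 0.0001103 S between n3,n0
  Y(R2) = 0.05814 S between n3,n0
  Y(R3) = 0.0002762 S between n1,n0
  Y(R4) = 0.0001422 S between n0,n3
  Y(R5) = 0.0003012 S between n3,n1
  Y(R6) = 0.002618 S between n1,n2
  Y(R7) = 0.06849 S between n0,n2
  Y(R8) = 0.08696 S between n1,n3
  Y(R9) = 0.0006757 S between n3,n2
  Y(R10) = 0.0003311 S between n1,n3
  Y(R11) = 0.9009 S between n2,n0
  Y(R12) = 0.008850 S between n2,n3
  Y(R13) = 0.004132 S between n2,n3
  Ix: injects 0.0568 A into n2 (from n0)
Assemble and solve the 3×3 MNA system:
  V(n1)=0.01378  V(n2)=0.05784  V(n3)=0.01251

R_eq = 1.018 Ω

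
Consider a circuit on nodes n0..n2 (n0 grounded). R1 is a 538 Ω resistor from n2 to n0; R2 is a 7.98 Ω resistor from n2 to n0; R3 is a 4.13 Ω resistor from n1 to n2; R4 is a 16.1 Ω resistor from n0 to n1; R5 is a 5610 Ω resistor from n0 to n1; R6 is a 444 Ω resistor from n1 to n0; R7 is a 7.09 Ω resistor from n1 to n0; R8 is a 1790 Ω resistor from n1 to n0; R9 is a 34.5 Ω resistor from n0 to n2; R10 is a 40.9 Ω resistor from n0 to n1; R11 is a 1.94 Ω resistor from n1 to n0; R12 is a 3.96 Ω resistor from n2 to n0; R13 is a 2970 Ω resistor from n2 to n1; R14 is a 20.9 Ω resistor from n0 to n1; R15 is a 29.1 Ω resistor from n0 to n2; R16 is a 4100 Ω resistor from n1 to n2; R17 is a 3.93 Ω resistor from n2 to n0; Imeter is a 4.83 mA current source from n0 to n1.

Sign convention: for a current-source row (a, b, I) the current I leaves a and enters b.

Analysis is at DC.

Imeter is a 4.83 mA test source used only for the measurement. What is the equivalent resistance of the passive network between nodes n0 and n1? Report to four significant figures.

R_eq = 1.027 Ω

MNA unknowns: 2 node voltages V₁..V_2
R1: Y=0.001859 on G[2,0]
R2: Y=0.1253 on G[2,0]
R3: Y=0.2421 on G[1,2]
R4: Y=0.06211 on G[0,1]
R5: Y=0.0001783 on G[0,1]
R6: Y=0.002252 on G[1,0]
R7: Y=0.1410 on G[1,0]
R8: Y=0.0005587 on G[1,0]
R9: Y=0.02899 on G[0,2]
R10: Y=0.02445 on G[0,1]
R11: Y=0.5155 on G[1,0]
R12: Y=0.2525 on G[2,0]
R13: Y=0.0003367 on G[2,1]
R14: Y=0.04785 on G[0,1]
R15: Y=0.03436 on G[0,2]
R16: Y=0.0002439 on G[1,2]
R17: Y=0.2545 on G[2,0]
Imeter: z[0]−=0.00483, z[1]+=0.00483
solve → V1=0.004959, V2=0.001280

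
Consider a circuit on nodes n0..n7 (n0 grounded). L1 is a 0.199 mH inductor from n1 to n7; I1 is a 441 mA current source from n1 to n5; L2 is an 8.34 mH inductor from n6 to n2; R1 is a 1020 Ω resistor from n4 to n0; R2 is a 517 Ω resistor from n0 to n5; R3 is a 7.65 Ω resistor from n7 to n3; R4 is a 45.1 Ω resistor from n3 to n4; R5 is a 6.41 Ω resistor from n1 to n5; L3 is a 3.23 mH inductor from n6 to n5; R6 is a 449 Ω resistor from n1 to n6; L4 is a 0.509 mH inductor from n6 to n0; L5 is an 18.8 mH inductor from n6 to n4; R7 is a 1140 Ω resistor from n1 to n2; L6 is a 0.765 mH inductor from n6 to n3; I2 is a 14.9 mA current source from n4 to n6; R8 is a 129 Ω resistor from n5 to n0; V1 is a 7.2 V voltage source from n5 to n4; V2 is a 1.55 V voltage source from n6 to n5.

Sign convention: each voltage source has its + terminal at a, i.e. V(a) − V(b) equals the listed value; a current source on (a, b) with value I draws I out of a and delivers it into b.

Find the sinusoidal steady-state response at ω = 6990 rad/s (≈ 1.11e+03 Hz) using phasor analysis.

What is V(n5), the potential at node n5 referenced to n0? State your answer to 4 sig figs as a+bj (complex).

MNA unknowns: 7 node voltages V₁..V_7 plus 2 source currents (V1, V2)
L1: Y=0.000-0.7189j on G[1,7]
I1: z[1]−=0.441, z[5]+=0.441
L2: Y=0.000-0.01715j on G[6,2]
R1: Y=0.0009804+0.000j on G[4,0]
R2: Y=0.001934+0.000j on G[0,5]
R3: Y=0.1307+0.000j on G[7,3]
R4: Y=0.02217+0.000j on G[3,4]
R5: Y=0.1560+0.000j on G[1,5]
L3: Y=0.000-0.04429j on G[6,5]
R6: Y=0.002227+0.000j on G[1,6]
L4: Y=0.000-0.2811j on G[6,0]
L5: Y=0.000-0.007610j on G[6,4]
R7: Y=0.0008772+0.000j on G[1,2]
L6: Y=0.000-0.1870j on G[6,3]
I2: z[4]−=0.0149, z[6]+=0.0149
R8: Y=0.007752+0.000j on G[5,0]
V1: row V5−V4=7.2, i_V1 at 5,4
V2: row V6−V5=1.55, i_V2 at 6,5
solve → V1=-2.967-0.9630j, V2=0.04883-0.07039j, V3=-1.127-1.944j, V4=-8.747+0.08382j, V5=-1.547+0.08382j, V6=0.003181+0.08382j, V7=-2.735-0.6706j
aux → i_V1=-0.1626+0.1116j, i_V2=-0.3971+0.3444j

-1.547+0.08382j V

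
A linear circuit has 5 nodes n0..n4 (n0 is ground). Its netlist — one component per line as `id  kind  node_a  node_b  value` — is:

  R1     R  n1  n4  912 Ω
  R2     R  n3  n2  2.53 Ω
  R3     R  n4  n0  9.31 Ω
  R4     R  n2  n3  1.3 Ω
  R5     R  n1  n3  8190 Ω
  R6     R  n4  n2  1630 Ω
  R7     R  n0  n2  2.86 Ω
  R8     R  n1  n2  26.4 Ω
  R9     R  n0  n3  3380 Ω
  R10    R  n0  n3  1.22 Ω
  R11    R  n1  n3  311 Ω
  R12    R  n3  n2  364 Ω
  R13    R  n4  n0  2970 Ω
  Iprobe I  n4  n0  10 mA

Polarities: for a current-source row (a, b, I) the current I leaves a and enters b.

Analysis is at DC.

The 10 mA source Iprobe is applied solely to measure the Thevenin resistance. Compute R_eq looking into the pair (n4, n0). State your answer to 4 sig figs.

MNA unknowns: 4 node voltages V₁..V_4
R1: Y=0.001096 on G[1,4]
R2: Y=0.3953 on G[3,2]
R3: Y=0.1074 on G[4,0]
R4: Y=0.7692 on G[2,3]
R5: Y=0.0001221 on G[1,3]
R6: Y=0.0006135 on G[4,2]
R7: Y=0.3497 on G[0,2]
R8: Y=0.03788 on G[1,2]
R9: Y=0.0002959 on G[0,3]
R10: Y=0.8197 on G[0,3]
R11: Y=0.003215 on G[1,3]
R12: Y=0.002747 on G[3,2]
R13: Y=0.0003367 on G[4,0]
Iprobe: z[4]−=0.01, z[0]+=0.01
solve → V1=-0.002538, V2=-0.0001805, V3=-0.0001101, V4=-0.09139

R_eq = 9.139 Ω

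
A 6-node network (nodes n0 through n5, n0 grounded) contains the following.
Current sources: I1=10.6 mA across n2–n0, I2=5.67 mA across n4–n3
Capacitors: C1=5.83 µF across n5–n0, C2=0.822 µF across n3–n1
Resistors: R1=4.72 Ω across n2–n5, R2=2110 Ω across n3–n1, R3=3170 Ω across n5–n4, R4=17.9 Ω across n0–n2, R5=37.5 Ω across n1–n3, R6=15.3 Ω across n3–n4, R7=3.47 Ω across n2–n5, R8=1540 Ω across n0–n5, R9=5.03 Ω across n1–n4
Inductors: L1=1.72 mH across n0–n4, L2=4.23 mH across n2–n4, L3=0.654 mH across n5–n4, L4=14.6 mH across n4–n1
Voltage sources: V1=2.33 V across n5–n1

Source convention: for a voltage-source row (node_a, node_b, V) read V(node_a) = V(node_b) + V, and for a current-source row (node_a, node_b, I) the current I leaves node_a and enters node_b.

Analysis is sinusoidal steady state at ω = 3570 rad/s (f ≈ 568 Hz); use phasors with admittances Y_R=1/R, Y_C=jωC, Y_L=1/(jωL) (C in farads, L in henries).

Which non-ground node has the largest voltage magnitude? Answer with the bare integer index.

Element admittances at ω=3570 rad/s:
  I1: injects 0.0106 A into n0 (from n2)
  Y(C1) = 0.000+0.02081j S between n5,n0
  Y(R1) = 0.2119+0.000j S between n2,n5
  Y(R2) = 0.0004739+0.000j S between n3,n1
  Y(R3) = 0.0003155+0.000j S between n5,n4
  Y(L1) = 0.000-0.1629j S between n0,n4
  Y(L2) = 0.000-0.06622j S between n2,n4
  Y(R4) = 0.05587+0.000j S between n0,n2
  Y(R5) = 0.02667+0.000j S between n1,n3
  Y(R6) = 0.06536+0.000j S between n3,n4
  Y(R7) = 0.2882+0.000j S between n2,n5
  Y(C2) = 0.000+0.002935j S between n3,n1
  Y(L3) = 0.000-0.4283j S between n5,n4
  Y(L4) = 0.000-0.01919j S between n4,n1
  I2: injects 0.00567 A into n3 (from n4)
  Y(R8) = 0.0006494+0.000j S between n0,n5
  Y(R9) = 0.1988+0.000j S between n1,n4
  V1: constraint V(n5)−V(n1) = 2.33
Assemble and solve the 6×6 MNA system:
  V(n1)=-1.560+0.5156j  V(n2)=0.5891+0.5015j  V(n3)=-0.2215-0.03560j  V(n4)=0.2724-0.2044j  V(n5)=0.7696+0.5156j
  i(V1)=-0.3885+0.1893j

1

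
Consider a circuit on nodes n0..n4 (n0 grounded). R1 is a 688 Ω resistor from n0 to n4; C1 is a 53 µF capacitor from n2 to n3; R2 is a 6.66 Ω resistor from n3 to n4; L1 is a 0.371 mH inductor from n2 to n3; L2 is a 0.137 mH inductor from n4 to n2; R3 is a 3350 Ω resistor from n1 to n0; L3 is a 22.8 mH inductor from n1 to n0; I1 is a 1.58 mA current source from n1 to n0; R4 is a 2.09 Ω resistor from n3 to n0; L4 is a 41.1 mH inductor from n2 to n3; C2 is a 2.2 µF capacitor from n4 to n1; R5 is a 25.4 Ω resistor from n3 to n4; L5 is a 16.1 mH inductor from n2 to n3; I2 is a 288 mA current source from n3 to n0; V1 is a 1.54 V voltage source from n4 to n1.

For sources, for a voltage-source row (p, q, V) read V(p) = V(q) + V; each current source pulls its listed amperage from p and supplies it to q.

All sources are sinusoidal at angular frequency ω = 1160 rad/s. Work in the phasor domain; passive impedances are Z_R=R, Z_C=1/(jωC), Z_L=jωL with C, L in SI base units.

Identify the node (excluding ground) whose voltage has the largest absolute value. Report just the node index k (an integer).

1

Element admittances at ω=1160 rad/s:
  Y(R1) = 0.001453+0.000j S between n0,n4
  Y(C1) = 0.000+0.06148j S between n2,n3
  Y(R2) = 0.1502+0.000j S between n3,n4
  Y(L1) = 0.000-2.324j S between n2,n3
  Y(L2) = 0.000-6.292j S between n4,n2
  Y(R3) = 0.0002985+0.000j S between n1,n0
  Y(L3) = 0.000-0.03781j S between n1,n0
  I1: injects 0.00158 A into n0 (from n1)
  Y(R4) = 0.4785+0.000j S between n3,n0
  Y(L4) = 0.000-0.02097j S between n2,n3
  Y(C2) = 0.000+0.002552j S between n4,n1
  Y(R5) = 0.03937+0.000j S between n3,n4
  Y(L5) = 0.000-0.05354j S between n2,n3
  I2: injects 0.288 A into n0 (from n3)
  V1: constraint V(n4)−V(n1) = 1.54
Assemble and solve the 5×5 MNA system:
  V(n1)=-2.083-0.1656j  V(n2)=-0.5557-0.1651j  V(n3)=-0.5892-0.1640j  V(n4)=-0.5433-0.1656j
  i(V1)=-0.005301+0.07479j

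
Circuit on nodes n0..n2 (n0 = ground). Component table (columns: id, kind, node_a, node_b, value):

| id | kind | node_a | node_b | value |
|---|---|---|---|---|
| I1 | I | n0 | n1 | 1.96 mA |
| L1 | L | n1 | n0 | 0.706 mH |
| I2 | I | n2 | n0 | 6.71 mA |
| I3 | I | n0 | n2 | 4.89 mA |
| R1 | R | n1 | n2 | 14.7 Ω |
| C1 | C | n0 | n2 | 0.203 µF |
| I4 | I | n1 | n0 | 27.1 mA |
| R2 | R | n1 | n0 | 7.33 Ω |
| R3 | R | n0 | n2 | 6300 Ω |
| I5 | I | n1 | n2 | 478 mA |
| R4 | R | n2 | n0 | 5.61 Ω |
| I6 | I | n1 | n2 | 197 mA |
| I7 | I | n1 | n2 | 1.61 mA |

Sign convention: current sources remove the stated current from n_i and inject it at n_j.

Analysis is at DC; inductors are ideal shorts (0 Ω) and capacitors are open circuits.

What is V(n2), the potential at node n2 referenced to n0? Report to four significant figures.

Element admittances at DC:
  I1: injects 0.00196 A into n1 (from n0)
  L1: short n1↔n0 (DC inductor)
  I2: injects 0.00671 A into n0 (from n2)
  I3: injects 0.00489 A into n2 (from n0)
  Y(R1) = 0.06803 S between n1,n2
  Y(C1) = 0.000 S between n0,n2
  I4: injects 0.0271 A into n0 (from n1)
  Y(R2) = 0.1364 S between n1,n0
  Y(R3) = 0.0001587 S between n0,n2
  I5: injects 0.478 A into n2 (from n1)
  Y(R4) = 0.1783 S between n2,n0
  I6: injects 0.197 A into n2 (from n1)
  I7: injects 0.00161 A into n2 (from n1)
Assemble and solve the 3×3 MNA system:
  V(n1)=0.000  V(n2)=2.738
  i(L1)=-0.5155

2.738 V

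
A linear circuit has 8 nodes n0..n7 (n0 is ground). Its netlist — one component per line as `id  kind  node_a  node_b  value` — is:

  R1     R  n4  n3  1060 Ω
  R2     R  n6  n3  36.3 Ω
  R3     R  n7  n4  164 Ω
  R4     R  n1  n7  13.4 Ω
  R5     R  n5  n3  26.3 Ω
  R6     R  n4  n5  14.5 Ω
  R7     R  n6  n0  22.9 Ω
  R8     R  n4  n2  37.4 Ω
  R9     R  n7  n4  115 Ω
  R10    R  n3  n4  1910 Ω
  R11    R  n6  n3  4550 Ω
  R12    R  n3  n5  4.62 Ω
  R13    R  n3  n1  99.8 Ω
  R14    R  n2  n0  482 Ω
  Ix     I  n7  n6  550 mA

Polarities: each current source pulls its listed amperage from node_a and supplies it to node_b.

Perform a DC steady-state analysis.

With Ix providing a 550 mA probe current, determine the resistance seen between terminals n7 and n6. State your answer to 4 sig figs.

MNA unknowns: 7 node voltages V₁..V_7
R1: Y=0.0009434 on G[4,3]
R2: Y=0.02755 on G[6,3]
R3: Y=0.006098 on G[7,4]
R4: Y=0.07463 on G[1,7]
R5: Y=0.03802 on G[5,3]
R6: Y=0.06897 on G[4,5]
R7: Y=0.04367 on G[6,0]
R8: Y=0.02674 on G[4,2]
R9: Y=0.008696 on G[7,4]
R10: Y=0.0005236 on G[3,4]
R11: Y=0.0002198 on G[6,3]
R12: Y=0.2165 on G[3,5]
R13: Y=0.01002 on G[3,1]
R14: Y=0.002075 on G[2,0]
Ix: z[7]−=0.55, z[6]+=0.55
solve → V1=-40.53, V2=-20.61, V3=-17.29, V4=-22.21, V5=-18.34, V6=0.9793, V7=-43.65

R_eq = 81.14 Ω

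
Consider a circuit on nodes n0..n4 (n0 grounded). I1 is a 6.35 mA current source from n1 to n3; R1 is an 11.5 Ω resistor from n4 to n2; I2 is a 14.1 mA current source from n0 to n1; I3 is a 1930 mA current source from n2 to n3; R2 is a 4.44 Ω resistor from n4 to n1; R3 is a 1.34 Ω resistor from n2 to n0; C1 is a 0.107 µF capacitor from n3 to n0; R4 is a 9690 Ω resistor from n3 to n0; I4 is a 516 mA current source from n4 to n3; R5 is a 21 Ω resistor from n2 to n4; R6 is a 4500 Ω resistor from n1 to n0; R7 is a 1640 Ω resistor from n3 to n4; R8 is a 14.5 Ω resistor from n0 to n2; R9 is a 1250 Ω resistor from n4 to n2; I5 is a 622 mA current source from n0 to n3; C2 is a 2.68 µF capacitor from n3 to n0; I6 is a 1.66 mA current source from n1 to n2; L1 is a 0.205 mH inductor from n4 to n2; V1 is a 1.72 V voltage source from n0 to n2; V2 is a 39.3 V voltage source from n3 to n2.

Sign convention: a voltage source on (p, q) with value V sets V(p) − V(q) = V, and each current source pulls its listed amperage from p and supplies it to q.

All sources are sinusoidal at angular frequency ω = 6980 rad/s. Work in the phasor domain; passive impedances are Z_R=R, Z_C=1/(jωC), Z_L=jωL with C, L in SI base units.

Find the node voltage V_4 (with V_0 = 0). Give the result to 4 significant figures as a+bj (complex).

Element admittances at ω=6980 rad/s:
  I1: injects 0.00635 A into n3 (from n1)
  Y(R1) = 0.08696+0.000j S between n4,n2
  I2: injects 0.0141 A into n1 (from n0)
  I3: injects 1.93 A into n3 (from n2)
  Y(R2) = 0.2252+0.000j S between n4,n1
  Y(R3) = 0.7463+0.000j S between n2,n0
  Y(C1) = 0.000+0.0007469j S between n3,n0
  Y(R4) = 0.0001032+0.000j S between n3,n0
  I4: injects 0.516 A into n3 (from n4)
  Y(R5) = 0.04762+0.000j S between n2,n4
  Y(R6) = 0.0002222+0.000j S between n1,n0
  Y(R7) = 0.0006098+0.000j S between n3,n4
  Y(R8) = 0.06897+0.000j S between n0,n2
  Y(R9) = 0.0008000+0.000j S between n4,n2
  I5: injects 0.622 A into n3 (from n0)
  Y(C2) = 0.000+0.01871j S between n3,n0
  I6: injects 0.00166 A into n2 (from n1)
  Y(L1) = 0.000-0.6989j S between n4,n2
  V1: constraint V(n0)−V(n2) = 1.72
  V2: constraint V(n3)−V(n2) = 39.3
Assemble and solve the 6×6 MNA system:
  V(n1)=-1.822-0.6687j  V(n2)=-1.720+0.000j  V(n3)=37.58+0.000j  V(n4)=-1.850-0.6694j
  i(V1)=-2.035+0.7309j  i(V2)=3.046-0.7315j

-1.850-0.6694j V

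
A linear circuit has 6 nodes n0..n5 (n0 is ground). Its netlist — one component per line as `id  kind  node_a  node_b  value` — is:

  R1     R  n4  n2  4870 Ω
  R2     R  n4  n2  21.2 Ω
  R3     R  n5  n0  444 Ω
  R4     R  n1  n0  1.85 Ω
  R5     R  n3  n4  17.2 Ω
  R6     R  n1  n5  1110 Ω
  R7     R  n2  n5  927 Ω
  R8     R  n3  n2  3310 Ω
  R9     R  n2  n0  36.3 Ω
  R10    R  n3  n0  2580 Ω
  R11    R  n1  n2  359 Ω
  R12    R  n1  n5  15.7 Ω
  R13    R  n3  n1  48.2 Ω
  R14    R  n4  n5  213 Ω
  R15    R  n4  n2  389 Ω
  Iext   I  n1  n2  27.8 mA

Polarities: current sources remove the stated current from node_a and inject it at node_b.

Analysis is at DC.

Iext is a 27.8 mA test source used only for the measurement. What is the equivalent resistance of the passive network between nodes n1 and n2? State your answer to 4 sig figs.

Apply KCL at each of the 5 non-ground nodes and solve the resulting linear system.
Node n1: branches {R4, R6, R11, R12, R13, Iext} → V_1 = -0.03072
Node n2: branches {R1, R2, R7, R8, R9, R11, R15, Iext} → V_2 = 0.5979
Node n3: branches {R5, R8, R10, R13} → V_3 = 0.3015
Node n4: branches {R1, R2, R5, R14, R15} → V_4 = 0.4206
Node n5: branches {R3, R6, R7, R12, R14} → V_5 = 0.008744

R_eq = 22.61 Ω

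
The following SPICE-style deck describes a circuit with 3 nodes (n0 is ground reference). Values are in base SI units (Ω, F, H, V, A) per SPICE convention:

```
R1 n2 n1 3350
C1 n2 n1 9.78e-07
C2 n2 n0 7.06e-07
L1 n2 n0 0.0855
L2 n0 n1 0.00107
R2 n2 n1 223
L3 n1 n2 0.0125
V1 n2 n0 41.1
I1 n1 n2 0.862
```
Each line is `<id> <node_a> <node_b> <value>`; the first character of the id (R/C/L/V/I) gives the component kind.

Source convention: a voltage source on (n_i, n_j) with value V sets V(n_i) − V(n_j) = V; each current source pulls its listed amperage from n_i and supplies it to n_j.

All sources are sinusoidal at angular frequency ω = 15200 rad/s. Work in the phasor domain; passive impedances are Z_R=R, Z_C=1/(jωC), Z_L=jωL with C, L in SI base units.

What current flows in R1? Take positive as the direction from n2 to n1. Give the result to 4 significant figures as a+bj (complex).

0.01487+0.003589j A

Element admittances at ω=15200 rad/s:
  Y(R1) = 0.0002985+0.000j S between n2,n1
  Y(C1) = 0.000+0.01487j S between n2,n1
  Y(C2) = 0.000+0.01073j S between n2,n0
  Y(L1) = 0.000-0.0007695j S between n2,n0
  Y(L2) = 0.000-0.06149j S between n0,n1
  Y(R2) = 0.004484+0.000j S between n2,n1
  Y(L3) = 0.000-0.005263j S between n1,n2
  V1: constraint V(n2)−V(n0) = 41.1
  I1: injects 0.862 A into n2 (from n1)
Assemble and solve the 3×3 MNA system:
  V(n1)=-8.715-12.02j  V(n2)=41.10+0.000j
  i(V1)=0.7392-0.9453j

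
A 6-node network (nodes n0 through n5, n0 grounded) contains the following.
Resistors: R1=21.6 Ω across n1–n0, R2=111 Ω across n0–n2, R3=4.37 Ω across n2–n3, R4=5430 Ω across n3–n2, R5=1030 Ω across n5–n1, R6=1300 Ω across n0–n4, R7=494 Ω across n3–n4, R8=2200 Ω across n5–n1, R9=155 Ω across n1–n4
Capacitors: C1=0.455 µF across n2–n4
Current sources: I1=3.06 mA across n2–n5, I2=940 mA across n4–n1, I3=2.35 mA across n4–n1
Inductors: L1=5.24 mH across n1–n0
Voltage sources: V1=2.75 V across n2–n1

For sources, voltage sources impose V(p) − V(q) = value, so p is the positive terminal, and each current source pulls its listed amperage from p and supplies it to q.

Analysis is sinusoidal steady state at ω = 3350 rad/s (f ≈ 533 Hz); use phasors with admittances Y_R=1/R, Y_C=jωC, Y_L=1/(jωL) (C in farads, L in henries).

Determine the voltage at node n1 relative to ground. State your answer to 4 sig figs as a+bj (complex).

MNA unknowns: 5 node voltages V₁..V_5 plus 1 source current (V1)
R1: Y=0.04630+0.000j on G[1,0]
R2: Y=0.009009+0.000j on G[0,2]
R3: Y=0.2288+0.000j on G[2,3]
C1: Y=0.000+0.001524j on G[2,4]
I1: z[2]−=0.00306, z[5]+=0.00306
R4: Y=0.0001842+0.000j on G[3,2]
L1: Y=0.000-0.05697j on G[1,0]
R5: Y=0.0009709+0.000j on G[5,1]
R6: Y=0.0007692+0.000j on G[0,4]
I2: z[4]−=0.94, z[1]+=0.94
R7: Y=0.002024+0.000j on G[3,4]
R8: Y=0.0004545+0.000j on G[5,1]
R9: Y=0.006452+0.000j on G[1,4]
I3: z[4]−=0.00235, z[1]+=0.00235
V1: row V2−V1=2.75, i_V1 at 2,1
solve → V1=0.5645+0.3437j, V2=3.314+0.3437j, V3=2.425+0.4904j, V4=-98.24+17.09j, V5=2.711+0.3437j
aux → i_V1=-0.2622-0.1243j

0.5645+0.3437j V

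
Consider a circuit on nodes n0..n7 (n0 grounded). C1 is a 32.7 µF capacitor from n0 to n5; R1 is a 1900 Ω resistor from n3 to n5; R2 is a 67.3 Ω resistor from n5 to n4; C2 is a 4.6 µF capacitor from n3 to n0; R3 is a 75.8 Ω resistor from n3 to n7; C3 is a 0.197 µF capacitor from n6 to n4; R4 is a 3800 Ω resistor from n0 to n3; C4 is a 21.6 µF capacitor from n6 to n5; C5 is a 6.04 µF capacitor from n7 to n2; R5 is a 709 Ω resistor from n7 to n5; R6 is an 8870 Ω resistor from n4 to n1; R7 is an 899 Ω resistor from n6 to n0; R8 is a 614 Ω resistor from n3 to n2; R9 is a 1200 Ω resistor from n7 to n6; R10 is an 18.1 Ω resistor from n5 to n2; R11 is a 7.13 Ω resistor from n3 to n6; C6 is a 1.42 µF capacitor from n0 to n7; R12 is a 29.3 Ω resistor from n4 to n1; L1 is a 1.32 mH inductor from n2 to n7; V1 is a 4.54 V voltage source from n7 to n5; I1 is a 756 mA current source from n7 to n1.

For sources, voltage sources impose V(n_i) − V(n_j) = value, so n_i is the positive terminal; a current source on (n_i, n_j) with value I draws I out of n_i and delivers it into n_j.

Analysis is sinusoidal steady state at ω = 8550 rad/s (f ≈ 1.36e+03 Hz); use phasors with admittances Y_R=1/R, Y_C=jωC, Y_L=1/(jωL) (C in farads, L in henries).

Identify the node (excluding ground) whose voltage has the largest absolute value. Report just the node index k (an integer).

1

MNA unknowns: 7 node voltages V₁..V_7 plus 1 source current (V1)
C1: Y=0.000+0.2796j on G[0,5]
R1: Y=0.0005263+0.000j on G[3,5]
R2: Y=0.01486+0.000j on G[5,4]
C2: Y=0.000+0.03933j on G[3,0]
R3: Y=0.01319+0.000j on G[3,7]
C3: Y=0.000+0.001684j on G[6,4]
R4: Y=0.0002632+0.000j on G[0,3]
C4: Y=0.000+0.1847j on G[6,5]
C5: Y=0.000+0.05164j on G[7,2]
R5: Y=0.001410+0.000j on G[7,5]
R6: Y=0.0001127+0.000j on G[4,1]
R7: Y=0.001112+0.000j on G[6,0]
R8: Y=0.001629+0.000j on G[3,2]
R9: Y=0.0008333+0.000j on G[7,6]
R10: Y=0.05525+0.000j on G[5,2]
R11: Y=0.1403+0.000j on G[3,6]
C6: Y=0.000+0.01214j on G[0,7]
R12: Y=0.03413+0.000j on G[4,1]
L1: Y=0.000-0.08861j on G[2,7]
V1: row V7−V5=4.54, i_V1 at 7,5
I1: z[7]−=0.756, z[1]+=0.756
solve → V1=72.10-5.609j, V2=1.122-2.028j, V3=0.4159-0.3308j, V4=50.03-5.609j, V5=-0.2438+0.04551j, V6=0.1387-0.2320j, V7=4.296+0.04551j
aux → i_V1=-0.8931+0.05995j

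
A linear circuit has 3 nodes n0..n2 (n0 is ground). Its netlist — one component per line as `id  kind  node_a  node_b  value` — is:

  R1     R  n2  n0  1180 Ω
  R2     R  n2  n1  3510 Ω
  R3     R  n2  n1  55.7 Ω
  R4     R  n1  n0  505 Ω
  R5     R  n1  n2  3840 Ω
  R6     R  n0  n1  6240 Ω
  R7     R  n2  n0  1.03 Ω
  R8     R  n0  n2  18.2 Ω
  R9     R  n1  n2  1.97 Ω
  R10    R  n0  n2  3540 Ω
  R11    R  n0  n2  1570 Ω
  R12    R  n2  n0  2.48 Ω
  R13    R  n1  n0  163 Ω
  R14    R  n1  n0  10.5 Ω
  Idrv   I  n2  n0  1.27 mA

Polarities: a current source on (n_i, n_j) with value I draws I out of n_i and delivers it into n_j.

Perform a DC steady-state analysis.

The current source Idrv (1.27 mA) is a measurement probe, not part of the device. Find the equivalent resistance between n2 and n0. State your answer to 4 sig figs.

R_eq = 0.6591 Ω

Element admittances at DC:
  Y(R1) = 0.0008475 S between n2,n0
  Y(R2) = 0.0002849 S between n2,n1
  Y(R3) = 0.01795 S between n2,n1
  Y(R4) = 0.001980 S between n1,n0
  Y(R5) = 0.0002604 S between n1,n2
  Y(R6) = 0.0001603 S between n0,n1
  Y(R7) = 0.9709 S between n2,n0
  Y(R8) = 0.05495 S between n0,n2
  Y(R9) = 0.5076 S between n1,n2
  Y(R10) = 0.0002825 S between n0,n2
  Y(R11) = 0.0006369 S between n0,n2
  Y(R12) = 0.4032 S between n2,n0
  Y(R13) = 0.006135 S between n1,n0
  Y(R14) = 0.09524 S between n1,n0
  Idrv: injects 0.00127 A into n0 (from n2)
Assemble and solve the 2×2 MNA system:
  V(n1)=-0.0006994  V(n2)=-0.0008370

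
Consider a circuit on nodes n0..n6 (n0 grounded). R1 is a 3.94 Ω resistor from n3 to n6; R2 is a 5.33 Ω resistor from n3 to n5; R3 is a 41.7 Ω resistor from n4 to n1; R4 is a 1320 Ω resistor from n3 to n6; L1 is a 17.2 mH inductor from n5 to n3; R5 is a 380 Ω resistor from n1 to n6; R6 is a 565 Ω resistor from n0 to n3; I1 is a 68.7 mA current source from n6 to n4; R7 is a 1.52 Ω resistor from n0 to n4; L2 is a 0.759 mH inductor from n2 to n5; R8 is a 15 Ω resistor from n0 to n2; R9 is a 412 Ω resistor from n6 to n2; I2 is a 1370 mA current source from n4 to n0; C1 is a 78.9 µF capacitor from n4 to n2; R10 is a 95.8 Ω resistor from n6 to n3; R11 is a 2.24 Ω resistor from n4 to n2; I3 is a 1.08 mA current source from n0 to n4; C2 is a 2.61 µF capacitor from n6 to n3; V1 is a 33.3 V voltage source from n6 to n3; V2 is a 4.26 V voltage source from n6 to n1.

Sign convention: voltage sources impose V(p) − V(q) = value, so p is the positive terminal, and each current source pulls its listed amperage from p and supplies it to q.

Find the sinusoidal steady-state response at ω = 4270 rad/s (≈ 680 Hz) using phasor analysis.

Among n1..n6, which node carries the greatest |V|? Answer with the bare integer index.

6

Element admittances at ω=4270 rad/s:
  Y(R1) = 0.2538+0.000j S between n3,n6
  Y(R2) = 0.1876+0.000j S between n3,n5
  Y(R3) = 0.02398+0.000j S between n4,n1
  Y(R4) = 0.0007576+0.000j S between n3,n6
  Y(L1) = 0.000-0.01362j S between n5,n3
  Y(R5) = 0.002632+0.000j S between n1,n6
  Y(R6) = 0.001770+0.000j S between n0,n3
  I1: injects 0.0687 A into n4 (from n6)
  Y(R7) = 0.6579+0.000j S between n0,n4
  Y(L2) = 0.000-0.3086j S between n2,n5
  Y(R8) = 0.06667+0.000j S between n0,n2
  Y(R9) = 0.002427+0.000j S between n6,n2
  I2: injects 1.37 A into n0 (from n4)
  Y(C1) = 0.000+0.3369j S between n4,n2
  Y(R10) = 0.01044+0.000j S between n6,n3
  Y(R11) = 0.4464+0.000j S between n4,n2
  I3: injects 0.00108 A into n4 (from n0)
  Y(C2) = 0.000+0.01114j S between n6,n3
  V1: constraint V(n6)−V(n3) = 33.3
  V2: constraint V(n6)−V(n1) = 4.26
Assemble and solve the 8×8 MNA system:
  V(n1)=22.59-1.826j  V(n2)=-2.479+0.4885j  V(n3)=-6.450-1.826j  V(n4)=-1.812-0.04459j  V(n5)=-2.646-1.824j  V(n6)=26.85-1.826j
  i(V1)=-9.550-0.3228j  i(V2)=0.5740-0.04271j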